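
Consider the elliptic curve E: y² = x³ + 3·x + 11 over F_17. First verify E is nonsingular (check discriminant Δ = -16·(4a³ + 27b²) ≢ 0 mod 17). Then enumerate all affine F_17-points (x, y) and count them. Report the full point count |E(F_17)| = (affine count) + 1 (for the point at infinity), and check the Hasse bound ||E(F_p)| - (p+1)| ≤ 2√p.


Affine points = {(1, 7), (1, 10), (2, 5), (2, 12), (3, 8), (3, 9), (4, 6), (4, 11), (5, 7), (5, 10), (7, 1), (7, 16), (9, 6), (9, 11), (10, 2), (10, 15), (11, 7), (11, 10), (14, 3), (14, 14)}; affine count = 20; |E(F_17)| = 21.

Discriminant check: Δ ∝ 4a³ + 27b² = 4·3³ + 27·11² = 4·27 + 27·121 ≡ 9 (mod 17). Nonzero ⇒ E is nonsingular.
For each x ∈ F_17, compute rhs = x³ + 3·x + 11 mod 17, then count y ∈ F_17 with y² ≡ rhs.
  x = 0: rhs = 11, matching y values: none (0 points).
  x = 1: rhs = 15, matching y values: 7, 10 (2 points).
  x = 2: rhs = 8, matching y values: 5, 12 (2 points).
  x = 3: rhs = 13, matching y values: 8, 9 (2 points).
  x = 4: rhs = 2, matching y values: 6, 11 (2 points).
  x = 5: rhs = 15, matching y values: 7, 10 (2 points).
  x = 6: rhs = 7, matching y values: none (0 points).
  x = 7: rhs = 1, matching y values: 1, 16 (2 points).
  x = 8: rhs = 3, matching y values: none (0 points).
  x = 9: rhs = 2, matching y values: 6, 11 (2 points).
  x = 10: rhs = 4, matching y values: 2, 15 (2 points).
  x = 11: rhs = 15, matching y values: 7, 10 (2 points).
  x = 12: rhs = 7, matching y values: none (0 points).
  x = 13: rhs = 3, matching y values: none (0 points).
  x = 14: rhs = 9, matching y values: 3, 14 (2 points).
  x = 15: rhs = 14, matching y values: none (0 points).
  x = 16: rhs = 7, matching y values: none (0 points).
Total affine count: 20.
Full point count |E(F_17)| = 20 + 1 = 21.
Hasse bound: |21 − (17+1)| = |3| = 3 ≤ 2√17 ≈ 8.2462 ✓.


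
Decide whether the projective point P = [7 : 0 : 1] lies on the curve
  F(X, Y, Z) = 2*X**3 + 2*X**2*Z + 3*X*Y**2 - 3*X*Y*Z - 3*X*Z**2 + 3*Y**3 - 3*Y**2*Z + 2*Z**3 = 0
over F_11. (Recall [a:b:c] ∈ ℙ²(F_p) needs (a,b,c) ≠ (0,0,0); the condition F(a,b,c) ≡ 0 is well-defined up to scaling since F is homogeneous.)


F(7,0,1) ≡ 6 (mod 11); P is NOT on the curve.

Evaluate F(7, 0, 1) term-by-term (mod 11).
  2*X**3 ↦ 2·343·1·1 = 686
  2*X**2*Z ↦ 2·49·1·1 = 98
  3*X*Y**2 ↦ 3·7·0·1 = 0
  -3*X*Y*Z ↦ -3·7·0·1 = 0
  -3*X*Z**2 ↦ -3·7·1·1 = -21
  3*Y**3 ↦ 3·1·0·1 = 0
  -3*Y**2*Z ↦ -3·1·0·1 = 0
  2*Z**3 ↦ 2·1·1·1 = 2
Sum: F(7, 0, 1) = (686) + (98) + (0) + (0) + (-21) + (0) + (0) + (2) = 765.
Reducing mod 11: 765 ≡ 6 (mod 11).
Since F(a, b, c) ≡ 6 ≠ 0 (mod 11), P does NOT lie on the curve.


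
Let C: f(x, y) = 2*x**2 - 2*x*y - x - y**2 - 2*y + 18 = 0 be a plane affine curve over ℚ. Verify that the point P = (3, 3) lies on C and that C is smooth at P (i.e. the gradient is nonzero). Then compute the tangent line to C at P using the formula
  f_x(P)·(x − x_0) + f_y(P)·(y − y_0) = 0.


Tangent line at P: 5*x - 14*y + 27 = 0.

Step 1: f(3, 3) = 0, so P lies on C.
Step 2: partial derivatives
  f_x(x, y) = 4*x - 2*y - 1, f_y(x, y) = -2*x - 2*y - 2.
  f_x(P) = 5, f_y(P) = -14 (gradient nonzero, so P is smooth).
Step 3: tangent line at P: 5·(x − 3) + -14·(y − 3) = 0.
Expanding: 5*x - 14*y + 27 = 0.


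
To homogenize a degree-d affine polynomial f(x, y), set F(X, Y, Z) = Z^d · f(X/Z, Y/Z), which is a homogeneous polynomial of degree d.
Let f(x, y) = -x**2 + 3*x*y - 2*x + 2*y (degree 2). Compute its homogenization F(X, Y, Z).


F(X, Y, Z) = -X**2 + 3*X*Y - 2*X*Z + 2*Y*Z

deg(f) = 2.
Substitute x = X/Z, y = Y/Z into f, then multiply by Z^2.
  monomial -1·x^2·y^0 ↦ -1·X^2·Y^0·Z^0.
  monomial 3·x^1·y^1 ↦ 3·X^1·Y^1·Z^0.
  monomial -2·x^1·y^0 ↦ -2·X^1·Y^0·Z^1.
  monomial 2·x^0·y^1 ↦ 2·X^0·Y^1·Z^1.
Collecting: F(X, Y, Z) = -X**2 + 3*X*Y - 2*X*Z + 2*Y*Z.


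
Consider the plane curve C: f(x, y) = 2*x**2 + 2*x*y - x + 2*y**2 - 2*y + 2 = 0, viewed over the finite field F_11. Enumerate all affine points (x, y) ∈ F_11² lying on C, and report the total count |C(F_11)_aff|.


Affine F_11-points: {(1, 2), (1, 9), (3, 2), (3, 7), (4, 3), (4, 5), (7, 7), (7, 9), (8, 5), (8, 10), (10, 3), (10, 10)}; count = 12.

For each of the 121 pairs (x, y) ∈ F_11², evaluate f(x, y) mod 11. Record the zeros.
  x = 0: [0↦2, 1↦2, 2↦6, 3↦3, 4↦4, 5↦9, 6↦7, 7↦9, 8↦4, 9↦3, 10↦6]  zeros at y ∈ ∅
  x = 1: [0↦3, 1↦5, 2↦0, 3↦10, 4↦2, 5↦9, 6↦9, 7↦2, 8↦10, 9↦0, 10↦5]  zeros at y ∈ {2, 9}
  x = 2: [0↦8, 1↦1, 2↦9, 3↦10, 4↦4, 5↦2, 6↦4, 7↦10, 8↦9, 9↦1, 10↦8]  zeros at y ∈ ∅
  x = 3: [0↦6, 1↦1, 2↦0, 3↦3, 4↦10, 5↦10, 6↦3, 7↦0, 8↦1, 9↦6, 10↦4]  zeros at y ∈ {2, 7}
  x = 4: [0↦8, 1↦5, 2↦6, 3↦0, 4↦9, 5↦0, 6↦6, 7↦5, 8↦8, 9↦4, 10↦4]  zeros at y ∈ {3, 5}
  x = 5: [0↦3, 1↦2, 2↦5, 3↦1, 4↦1, 5↦5, 6↦2, 7↦3, 8↦8, 9↦6, 10↦8]  zeros at y ∈ ∅
  x = 6: [0↦2, 1↦3, 2↦8, 3↦6, 4↦8, 5↦3, 6↦2, 7↦5, 8↦1, 9↦1, 10↦5]  zeros at y ∈ ∅
  x = 7: [0↦5, 1↦8, 2↦4, 3↦4, 4↦8, 5↦5, 6↦6, 7↦0, 8↦9, 9↦0, 10↦6]  zeros at y ∈ {7, 9}
  x = 8: [0↦1, 1↦6, 2↦4, 3↦6, 4↦1, 5↦0, 6↦3, 7↦10, 8↦10, 9↦3, 10↦0]  zeros at y ∈ {5, 10}
  x = 9: [0↦1, 1↦8, 2↦8, 3↦1, 4↦9, 5↦10, 6↦4, 7↦2, 8↦4, 9↦10, 10↦9]  zeros at y ∈ ∅
  x = 10: [0↦5, 1↦3, 2↦5, 3↦0, 4↦10, 5↦2, 6↦9, 7↦9, 8↦2, 9↦10, 10↦0]  zeros at y ∈ {3, 10}
Collecting zeros: affine points = {(1, 2), (1, 9), (3, 2), (3, 7), (4, 3), (4, 5), (7, 7), (7, 9), (8, 5), (8, 10), (10, 3), (10, 10)}.
Total count |C(F_11)_aff| = 12.


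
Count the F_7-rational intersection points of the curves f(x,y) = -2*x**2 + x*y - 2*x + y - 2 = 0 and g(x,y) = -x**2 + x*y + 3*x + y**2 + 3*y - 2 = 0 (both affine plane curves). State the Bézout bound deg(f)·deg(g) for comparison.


Common zeros: {(1, 3), (2, 0)}; count = 2; Bézout bound = 4.

deg(f) = 2, deg(g) = 2, so Bézout bound = 4.
Scan x ∈ F_7. For each x, list the y ∈ F_7 with f(x, y) ≡ 0 and those with g(x, y) ≡ 0 (mod 7); the common zeros in that column are the intersection.
  x = 0: f ≡ 0 at y ∈ {2}; g ≡ 0 at y ∈ ∅; common: ∅.
  x = 1: f ≡ 0 at y ∈ {3}; g ≡ 0 at y ∈ {0, 3}; common: {3}.
  x = 2: f ≡ 0 at y ∈ {0}; g ≡ 0 at y ∈ {0, 2}; common: {0}.
  x = 3: f ≡ 0 at y ∈ {3}; g ≡ 0 at y ∈ {2, 6}; common: ∅.
  x = 4: f ≡ 0 at y ∈ {0}; g ≡ 0 at y ∈ ∅; common: ∅.
  x = 5: f ≡ 0 at y ∈ {1}; g ≡ 0 at y ∈ {3}; common: ∅.
  x = 6: f ≡ 0 at y ∈ ∅; g ≡ 0 at y ∈ {6}; common: ∅.
Collecting: common zeros = {(1, 3), (2, 0)}, so the count is 2.
Comparison with the Bézout bound: 2 ≤ 4 = deg(f)·deg(g), as expected for curves with no common component (the affine F_7-count falls short of the bound because intersections may lie at infinity, over extension fields, or carry multiplicity).


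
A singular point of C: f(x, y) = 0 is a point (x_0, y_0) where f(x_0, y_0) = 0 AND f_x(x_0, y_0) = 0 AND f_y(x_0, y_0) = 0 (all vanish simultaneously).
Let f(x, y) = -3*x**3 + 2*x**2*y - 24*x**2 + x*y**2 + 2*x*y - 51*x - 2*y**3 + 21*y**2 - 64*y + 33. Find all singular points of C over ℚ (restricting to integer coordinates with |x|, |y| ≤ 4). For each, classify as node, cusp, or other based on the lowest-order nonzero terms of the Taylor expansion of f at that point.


Singular points: {(-2, 3)}; classification: cusp.

Compute partial derivatives:
  f_x = -9*x**2 + 4*x*y - 48*x + y**2 + 2*y - 51.
  f_y = 2*x**2 + 2*x*y + 2*x - 6*y**2 + 42*y - 64.
Scan x_0 ∈ {−4, ..., 4}. For each x_0, f_y(x_0, y) is a polynomial in y; find its integer roots y ∈ {−4, ..., 4}, then test f_x and f at those candidates.
  x = -4: f_y(-4, y) = -6*y**2 + 34*y - 40; vanishes at y ∈ {4}. (-4, 4): f_x = -43 ≠ 0.
  x = -3: f_y(-3, y) = -6*y**2 + 36*y - 52; no integer root y with |y| ≤ 4.
  x = -2: f_y(-2, y) = -6*y**2 + 38*y - 60; vanishes at y ∈ {3}. (-2, 3): f_x = 0, f = 0 — SINGULAR.
  x = -1: f_y(-1, y) = -6*y**2 + 40*y - 64; vanishes at y ∈ {4}. (-1, 4): f_x = -4 ≠ 0.
  x = 0: f_y(0, y) = -6*y**2 + 42*y - 64; no integer root y with |y| ≤ 4.
  x = 1: f_y(1, y) = -6*y**2 + 44*y - 60; no integer root y with |y| ≤ 4.
  x = 2: f_y(2, y) = -6*y**2 + 46*y - 52; no integer root y with |y| ≤ 4.
  x = 3: f_y(3, y) = -6*y**2 + 48*y - 40; no integer root y with |y| ≤ 4.
  x = 4: f_y(4, y) = -6*y**2 + 50*y - 24; no integer root y with |y| ≤ 4.
Only singular point on the grid: (-2, 3).
Classify: substitute x = -2 + u, y = 3 + v and expand: f = -3*u**3 + 2*u**2*v + u*v**2 - 2*v**3 + v**2.
No constant or linear terms (consistent with a singular point). Quadratic part: v**2. Cubic part: -3*u**3 + 2*u**2*v + u*v**2 - 2*v**3.
The quadratic part v**2 is a perfect square, so there is a single (double) tangent line v = 0, i.e. y = 3. Restricting the cubic part to that line (v = 0) leaves -3*u**3 ≠ 0, so f is not divisible by v and the branch is v² ≈ 3*u**3 to lowest order — this is a cusp.
Classification: cusp.


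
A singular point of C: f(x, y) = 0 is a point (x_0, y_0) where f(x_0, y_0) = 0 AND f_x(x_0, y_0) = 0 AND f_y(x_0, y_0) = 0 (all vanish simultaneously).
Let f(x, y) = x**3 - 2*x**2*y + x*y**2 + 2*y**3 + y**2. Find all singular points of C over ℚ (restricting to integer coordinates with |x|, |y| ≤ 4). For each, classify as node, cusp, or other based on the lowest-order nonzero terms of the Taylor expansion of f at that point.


Singular points: {(0, 0)}; classification: cusp.

Compute partial derivatives:
  f_x = 3*x**2 - 4*x*y + y**2.
  f_y = -2*x**2 + 2*x*y + 6*y**2 + 2*y.
Scan x_0 ∈ {−4, ..., 4}. For each x_0, f_y(x_0, y) is a polynomial in y; find its integer roots y ∈ {−4, ..., 4}, then test f_x and f at those candidates.
  x = -4: f_y(-4, y) = 6*y**2 - 6*y - 32; no integer root y with |y| ≤ 4.
  x = -3: f_y(-3, y) = 6*y**2 - 4*y - 18; no integer root y with |y| ≤ 4.
  x = -2: f_y(-2, y) = 6*y**2 - 2*y - 8; vanishes at y ∈ {-1}. (-2, -1): f_x = 5 ≠ 0.
  x = -1: f_y(-1, y) = 6*y**2 - 2; no integer root y with |y| ≤ 4.
  x = 0: f_y(0, y) = 6*y**2 + 2*y; vanishes at y ∈ {0}. (0, 0): f_x = 0, f = 0 — SINGULAR.
  x = 1: f_y(1, y) = 6*y**2 + 4*y - 2; vanishes at y ∈ {-1}. (1, -1): f_x = 8 ≠ 0.
  x = 2: f_y(2, y) = 6*y**2 + 6*y - 8; no integer root y with |y| ≤ 4.
  x = 3: f_y(3, y) = 6*y**2 + 8*y - 18; no integer root y with |y| ≤ 4.
  x = 4: f_y(4, y) = 6*y**2 + 10*y - 32; no integer root y with |y| ≤ 4.
Only singular point on the grid: (0, 0).
Classify: substitute x = 0 + u, y = 0 + v and expand: f = u**3 - 2*u**2*v + u*v**2 + 2*v**3 + v**2.
No constant or linear terms (consistent with a singular point). Quadratic part: v**2. Cubic part: u**3 - 2*u**2*v + u*v**2 + 2*v**3.
The quadratic part v**2 is a perfect square, so there is a single (double) tangent line v = 0, i.e. y = 0. Restricting the cubic part to that line (v = 0) leaves u**3 ≠ 0, so f is not divisible by v and the branch is v² ≈ -u**3 to lowest order — this is a cusp.
Classification: cusp.


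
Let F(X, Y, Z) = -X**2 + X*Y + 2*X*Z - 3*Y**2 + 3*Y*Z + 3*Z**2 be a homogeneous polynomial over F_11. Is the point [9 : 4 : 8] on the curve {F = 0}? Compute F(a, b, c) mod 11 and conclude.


F(9,4,8) ≡ 9 (mod 11); P is NOT on the curve.

Evaluate F(9, 4, 8) term-by-term (mod 11).
  -X**2 ↦ -1·81·1·1 = -81
  X*Y ↦ 1·9·4·1 = 36
  2*X*Z ↦ 2·9·1·8 = 144
  -3*Y**2 ↦ -3·1·16·1 = -48
  3*Y*Z ↦ 3·1·4·8 = 96
  3*Z**2 ↦ 3·1·1·64 = 192
Sum: F(9, 4, 8) = (-81) + (36) + (144) + (-48) + (96) + (192) = 339.
Reducing mod 11: 339 ≡ 9 (mod 11).
Since F(a, b, c) ≡ 9 ≠ 0 (mod 11), P does NOT lie on the curve.


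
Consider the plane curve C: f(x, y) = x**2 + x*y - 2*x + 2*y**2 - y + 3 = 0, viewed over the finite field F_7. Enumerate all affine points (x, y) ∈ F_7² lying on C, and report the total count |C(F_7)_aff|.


Affine F_7-points: ∅; count = 0.

For each of the 49 pairs (x, y) ∈ F_7², evaluate f(x, y) mod 7. Record the zeros.
  x = 0: [0↦3, 1↦4, 2↦2, 3↦4, 4↦3, 5↦6, 6↦6]  zeros at y ∈ ∅
  x = 1: [0↦2, 1↦4, 2↦3, 3↦6, 4↦6, 5↦3, 6↦4]  zeros at y ∈ ∅
  x = 2: [0↦3, 1↦6, 2↦6, 3↦3, 4↦4, 5↦2, 6↦4]  zeros at y ∈ ∅
  x = 3: [0↦6, 1↦3, 2↦4, 3↦2, 4↦4, 5↦3, 6↦6]  zeros at y ∈ ∅
  x = 4: [0↦4, 1↦2, 2↦4, 3↦3, 4↦6, 5↦6, 6↦3]  zeros at y ∈ ∅
  x = 5: [0↦4, 1↦3, 2↦6, 3↦6, 4↦3, 5↦4, 6↦2]  zeros at y ∈ ∅
  x = 6: [0↦6, 1↦6, 2↦3, 3↦4, 4↦2, 5↦4, 6↦3]  zeros at y ∈ ∅
Collecting zeros: affine points = ∅.
Total count |C(F_7)_aff| = 0.


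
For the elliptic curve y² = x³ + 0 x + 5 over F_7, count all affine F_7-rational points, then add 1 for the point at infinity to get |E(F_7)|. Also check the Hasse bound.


Affine points = {(3, 2), (3, 5), (5, 2), (5, 5), (6, 2), (6, 5)}; affine count = 6; |E(F_7)| = 7.

Discriminant check: Δ ∝ 4a³ + 27b² = 4·0³ + 27·5² = 4·0 + 27·25 ≡ 3 (mod 7). Nonzero ⇒ E is nonsingular.
For each x ∈ F_7, compute rhs = x³ + 0·x + 5 mod 7, then count y ∈ F_7 with y² ≡ rhs.
  x = 0: rhs = 5, matching y values: none (0 points).
  x = 1: rhs = 6, matching y values: none (0 points).
  x = 2: rhs = 6, matching y values: none (0 points).
  x = 3: rhs = 4, matching y values: 2, 5 (2 points).
  x = 4: rhs = 6, matching y values: none (0 points).
  x = 5: rhs = 4, matching y values: 2, 5 (2 points).
  x = 6: rhs = 4, matching y values: 2, 5 (2 points).
Total affine count: 6.
Full point count |E(F_7)| = 6 + 1 = 7.
Hasse bound: |7 − (7+1)| = |-1| = 1 ≤ 2√7 ≈ 5.2915 ✓.


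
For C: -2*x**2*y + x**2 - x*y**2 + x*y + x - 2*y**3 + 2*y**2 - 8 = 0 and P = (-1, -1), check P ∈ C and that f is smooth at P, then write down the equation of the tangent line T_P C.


Tangent line at P: -7*x - 15*y - 22 = 0.

Step 1: f(-1, -1) = 0, so P lies on C.
Step 2: partial derivatives
  f_x(x, y) = -4*x*y + 2*x - y**2 + y + 1, f_y(x, y) = -2*x**2 - 2*x*y + x - 6*y**2 + 4*y.
  f_x(P) = -7, f_y(P) = -15 (gradient nonzero, so P is smooth).
Step 3: tangent line at P: -7·(x − -1) + -15·(y − -1) = 0.
Expanding: -7*x - 15*y - 22 = 0.


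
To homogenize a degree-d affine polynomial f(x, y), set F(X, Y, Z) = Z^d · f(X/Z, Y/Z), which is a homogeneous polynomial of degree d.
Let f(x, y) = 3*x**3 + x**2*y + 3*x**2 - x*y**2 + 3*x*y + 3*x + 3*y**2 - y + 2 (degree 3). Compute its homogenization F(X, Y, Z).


F(X, Y, Z) = 3*X**3 + X**2*Y + 3*X**2*Z - X*Y**2 + 3*X*Y*Z + 3*X*Z**2 + 3*Y**2*Z - Y*Z**2 + 2*Z**3

deg(f) = 3.
Substitute x = X/Z, y = Y/Z into f, then multiply by Z^3.
  monomial 3·x^3·y^0 ↦ 3·X^3·Y^0·Z^0.
  monomial 1·x^2·y^1 ↦ 1·X^2·Y^1·Z^0.
  monomial 3·x^2·y^0 ↦ 3·X^2·Y^0·Z^1.
  monomial -1·x^1·y^2 ↦ -1·X^1·Y^2·Z^0.
  monomial 3·x^1·y^1 ↦ 3·X^1·Y^1·Z^1.
  monomial 3·x^1·y^0 ↦ 3·X^1·Y^0·Z^2.
  monomial 3·x^0·y^2 ↦ 3·X^0·Y^2·Z^1.
  monomial -1·x^0·y^1 ↦ -1·X^0·Y^1·Z^2.
  monomial 2·x^0·y^0 ↦ 2·X^0·Y^0·Z^3.
Collecting: F(X, Y, Z) = 3*X**3 + X**2*Y + 3*X**2*Z - X*Y**2 + 3*X*Y*Z + 3*X*Z**2 + 3*Y**2*Z - Y*Z**2 + 2*Z**3.


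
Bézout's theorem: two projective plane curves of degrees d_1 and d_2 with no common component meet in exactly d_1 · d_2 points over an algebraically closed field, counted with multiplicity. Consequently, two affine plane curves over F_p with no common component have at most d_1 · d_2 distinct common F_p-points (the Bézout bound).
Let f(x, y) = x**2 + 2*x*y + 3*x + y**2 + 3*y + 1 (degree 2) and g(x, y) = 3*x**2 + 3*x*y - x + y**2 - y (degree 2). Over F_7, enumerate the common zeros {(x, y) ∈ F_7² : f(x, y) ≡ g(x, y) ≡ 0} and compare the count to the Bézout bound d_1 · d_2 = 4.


Common zeros: ∅; count = 0; Bézout bound = 4.

deg(f) = 2, deg(g) = 2, so Bézout bound = 4.
Scan x ∈ F_7. For each x, list the y ∈ F_7 with f(x, y) ≡ 0 and those with g(x, y) ≡ 0 (mod 7); the common zeros in that column are the intersection.
  x = 0: f ≡ 0 at y ∈ ∅; g ≡ 0 at y ∈ {0, 1}; common: ∅.
  x = 1: f ≡ 0 at y ∈ ∅; g ≡ 0 at y ∈ ∅; common: ∅.
  x = 2: f ≡ 0 at y ∈ ∅; g ≡ 0 at y ∈ ∅; common: ∅.
  x = 3: f ≡ 0 at y ∈ ∅; g ≡ 0 at y ∈ ∅; common: ∅.
  x = 4: f ≡ 0 at y ∈ ∅; g ≡ 0 at y ∈ {1, 2}; common: ∅.
  x = 5: f ≡ 0 at y ∈ ∅; g ≡ 0 at y ∈ {0}; common: ∅.
  x = 6: f ≡ 0 at y ∈ ∅; g ≡ 0 at y ∈ {2}; common: ∅.
Collecting: common zeros = ∅, so the count is 0.
Comparison with the Bézout bound: 0 ≤ 4 = deg(f)·deg(g), as expected for curves with no common component (the affine F_7-count falls short of the bound because intersections may lie at infinity, over extension fields, or carry multiplicity).


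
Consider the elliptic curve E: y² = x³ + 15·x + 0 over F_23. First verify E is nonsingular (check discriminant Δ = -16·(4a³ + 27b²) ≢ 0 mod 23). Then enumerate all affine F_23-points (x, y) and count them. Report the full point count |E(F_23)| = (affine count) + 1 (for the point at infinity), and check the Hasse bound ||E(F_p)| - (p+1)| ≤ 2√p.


Affine points = {(0, 0), (1, 4), (1, 19), (3, 7), (3, 16), (4, 3), (4, 20), (5, 4), (5, 19), (9, 6), (9, 17), (10, 0), (11, 1), (11, 22), (13, 0), (15, 9), (15, 14), (16, 9), (16, 14), (17, 4), (17, 19), (21, 10), (21, 13)}; affine count = 23; |E(F_23)| = 24.

Discriminant check: Δ ∝ 4a³ + 27b² = 4·15³ + 27·0² = 4·3375 + 27·0 ≡ 22 (mod 23). Nonzero ⇒ E is nonsingular.
For each x ∈ F_23, compute rhs = x³ + 15·x + 0 mod 23, then count y ∈ F_23 with y² ≡ rhs.
  x = 0: rhs = 0, matching y values: 0 (1 points).
  x = 1: rhs = 16, matching y values: 4, 19 (2 points).
  x = 2: rhs = 15, matching y values: none (0 points).
  x = 3: rhs = 3, matching y values: 7, 16 (2 points).
  x = 4: rhs = 9, matching y values: 3, 20 (2 points).
  x = 5: rhs = 16, matching y values: 4, 19 (2 points).
  x = 6: rhs = 7, matching y values: none (0 points).
  x = 7: rhs = 11, matching y values: none (0 points).
  x = 8: rhs = 11, matching y values: none (0 points).
  x = 9: rhs = 13, matching y values: 6, 17 (2 points).
  x = 10: rhs = 0, matching y values: 0 (1 points).
  x = 11: rhs = 1, matching y values: 1, 22 (2 points).
  x = 12: rhs = 22, matching y values: none (0 points).
  x = 13: rhs = 0, matching y values: 0 (1 points).
  x = 14: rhs = 10, matching y values: none (0 points).
  x = 15: rhs = 12, matching y values: 9, 14 (2 points).
  x = 16: rhs = 12, matching y values: 9, 14 (2 points).
  x = 17: rhs = 16, matching y values: 4, 19 (2 points).
  x = 18: rhs = 7, matching y values: none (0 points).
  x = 19: rhs = 14, matching y values: none (0 points).
  x = 20: rhs = 20, matching y values: none (0 points).
  x = 21: rhs = 8, matching y values: 10, 13 (2 points).
  x = 22: rhs = 7, matching y values: none (0 points).
Total affine count: 23.
Full point count |E(F_23)| = 23 + 1 = 24.
Hasse bound: |24 − (23+1)| = |0| = 0 ≤ 2√23 ≈ 9.5917 ✓.


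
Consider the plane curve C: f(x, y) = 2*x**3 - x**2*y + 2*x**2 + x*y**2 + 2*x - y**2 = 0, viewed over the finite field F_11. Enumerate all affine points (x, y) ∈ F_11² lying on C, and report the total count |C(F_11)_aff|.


Affine F_11-points: {(0, 0), (1, 6), (2, 5), (2, 10), (4, 10), (8, 1), (8, 5), (9, 7), (9, 10)}; count = 9.

For each of the 121 pairs (x, y) ∈ F_11², evaluate f(x, y) mod 11. Record the zeros.
  x = 0: [0↦0, 1↦10, 2↦7, 3↦2, 4↦6, 5↦8, 6↦8, 7↦6, 8↦2, 9↦7, 10↦10]  zeros at y ∈ {0}
  x = 1: [0↦6, 1↦5, 2↦4, 3↦3, 4↦2, 5↦1, 6↦0, 7↦10, 8↦9, 9↦8, 10↦7]  zeros at y ∈ {6}
  x = 2: [0↦6, 1↦3, 2↦2, 3↦3, 4↦6, 5↦0, 6↦7, 7↦5, 8↦5, 9↦7, 10↦0]  zeros at y ∈ {5, 10}
  x = 3: [0↦1, 1↦5, 2↦2, 3↦3, 4↦8, 5↦6, 6↦8, 7↦3, 8↦2, 9↦5, 10↦1]  zeros at y ∈ ∅
  x = 4: [0↦3, 1↦1, 2↦5, 3↦4, 4↦9, 5↦9, 6↦4, 7↦5, 8↦1, 9↦3, 10↦0]  zeros at y ∈ {10}
  x = 5: [0↦2, 1↦3, 2↦1, 3↦7, 4↦10, 5↦10, 6↦7, 7↦1, 8↦3, 9↦2, 10↦9]  zeros at y ∈ ∅
  x = 6: [0↦10, 1↦1, 2↦2, 3↦2, 4↦1, 5↦10, 6↦7, 7↦3, 8↦9, 9↦3, 10↦7]  zeros at y ∈ ∅
  x = 7: [0↦6, 1↦7, 2↦9, 3↦1, 4↦5, 5↦10, 6↦5, 7↦1, 8↦9, 9↦7, 10↦6]  zeros at y ∈ ∅
  x = 8: [0↦2, 1↦0, 2↦1, 3↦5, 4↦1, 5↦0, 6↦2, 7↦7, 8↦4, 9↦4, 10↦7]  zeros at y ∈ {1, 5}
  x = 9: [0↦10, 1↦3, 2↦1, 3↦4, 4↦1, 5↦3, 6↦10, 7↦0, 8↦6, 9↦6, 10↦0]  zeros at y ∈ {7, 10}
  x = 10: [0↦9, 1↦6, 2↦10, 3↦10, 4↦6, 5↦9, 6↦8, 7↦3, 8↦5, 9↦3, 10↦8]  zeros at y ∈ ∅
Collecting zeros: affine points = {(0, 0), (1, 6), (2, 5), (2, 10), (4, 10), (8, 1), (8, 5), (9, 7), (9, 10)}.
Total count |C(F_11)_aff| = 9.


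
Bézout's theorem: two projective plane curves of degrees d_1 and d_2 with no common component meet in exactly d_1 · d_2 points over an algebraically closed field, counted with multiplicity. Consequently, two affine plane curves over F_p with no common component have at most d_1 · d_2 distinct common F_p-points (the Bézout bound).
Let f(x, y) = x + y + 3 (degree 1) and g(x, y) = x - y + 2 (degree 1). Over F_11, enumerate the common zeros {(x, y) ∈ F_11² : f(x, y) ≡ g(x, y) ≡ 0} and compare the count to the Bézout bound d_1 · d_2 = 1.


Common zeros: {(3, 5)}; count = 1; Bézout bound = 1.

deg(f) = 1, deg(g) = 1, so Bézout bound = 1.
Scan x ∈ F_11. For each x, list the y ∈ F_11 with f(x, y) ≡ 0 and those with g(x, y) ≡ 0 (mod 11); the common zeros in that column are the intersection.
  x = 0: f ≡ 0 at y ∈ {8}; g ≡ 0 at y ∈ {2}; common: ∅.
  x = 1: f ≡ 0 at y ∈ {7}; g ≡ 0 at y ∈ {3}; common: ∅.
  x = 2: f ≡ 0 at y ∈ {6}; g ≡ 0 at y ∈ {4}; common: ∅.
  x = 3: f ≡ 0 at y ∈ {5}; g ≡ 0 at y ∈ {5}; common: {5}.
  x = 4: f ≡ 0 at y ∈ {4}; g ≡ 0 at y ∈ {6}; common: ∅.
  x = 5: f ≡ 0 at y ∈ {3}; g ≡ 0 at y ∈ {7}; common: ∅.
  x = 6: f ≡ 0 at y ∈ {2}; g ≡ 0 at y ∈ {8}; common: ∅.
  x = 7: f ≡ 0 at y ∈ {1}; g ≡ 0 at y ∈ {9}; common: ∅.
  x = 8: f ≡ 0 at y ∈ {0}; g ≡ 0 at y ∈ {10}; common: ∅.
  x = 9: f ≡ 0 at y ∈ {10}; g ≡ 0 at y ∈ {0}; common: ∅.
  x = 10: f ≡ 0 at y ∈ {9}; g ≡ 0 at y ∈ {1}; common: ∅.
Collecting: common zeros = {(3, 5)}, so the count is 1.
Comparison with the Bézout bound: 1 ≤ 1 = deg(f)·deg(g), as expected for curves with no common component (the bound is attained).


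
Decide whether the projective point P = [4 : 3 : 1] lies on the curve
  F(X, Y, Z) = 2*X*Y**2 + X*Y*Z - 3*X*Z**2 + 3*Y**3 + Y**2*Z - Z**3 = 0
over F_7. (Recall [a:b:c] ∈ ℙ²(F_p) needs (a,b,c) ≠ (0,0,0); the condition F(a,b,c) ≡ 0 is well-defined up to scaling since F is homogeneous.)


F(4,3,1) ≡ 0 (mod 7); P is on the curve.

Evaluate F(4, 3, 1) term-by-term (mod 7).
  2*X*Y**2 ↦ 2·4·9·1 = 72
  X*Y*Z ↦ 1·4·3·1 = 12
  -3*X*Z**2 ↦ -3·4·1·1 = -12
  3*Y**3 ↦ 3·1·27·1 = 81
  Y**2*Z ↦ 1·1·9·1 = 9
  -Z**3 ↦ -1·1·1·1 = -1
Sum: F(4, 3, 1) = (72) + (12) + (-12) + (81) + (9) + (-1) = 161.
Reducing mod 7: 161 ≡ 0 (mod 7).
Since F(a, b, c) ≡ 0 (mod 7), P lies on the curve.


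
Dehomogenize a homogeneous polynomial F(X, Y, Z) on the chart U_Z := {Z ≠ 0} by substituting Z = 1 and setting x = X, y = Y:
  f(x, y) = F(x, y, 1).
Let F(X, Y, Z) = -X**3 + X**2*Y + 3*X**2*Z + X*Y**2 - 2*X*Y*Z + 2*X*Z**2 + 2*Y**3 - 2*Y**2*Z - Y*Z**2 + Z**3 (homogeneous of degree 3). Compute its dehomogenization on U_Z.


f(x, y) = -x**3 + x**2*y + 3*x**2 + x*y**2 - 2*x*y + 2*x + 2*y**3 - 2*y**2 - y + 1

On U_Z we set Z = 1. Each monomial c·X^i·Y^j·Z^k in F becomes c·x^i·y^j·1^k = c·x^i·y^j.
Substituting Z = 1: F(X, Y, 1) = -x**3 + x**2*y + 3*x**2 + x*y**2 - 2*x*y + 2*x + 2*y**3 - 2*y**2 - y + 1.
Note: deg(f) ≤ deg(F) = 3; strict inequality happens when F is divisible by Z (lost terms).


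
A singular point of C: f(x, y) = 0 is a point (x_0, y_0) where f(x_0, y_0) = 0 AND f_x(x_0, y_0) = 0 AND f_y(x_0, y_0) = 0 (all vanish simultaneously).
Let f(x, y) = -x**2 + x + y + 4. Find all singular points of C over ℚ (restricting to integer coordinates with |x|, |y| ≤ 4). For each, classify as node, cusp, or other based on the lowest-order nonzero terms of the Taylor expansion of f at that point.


No singular points in the scanned grid; C is smooth there.

Compute partial derivatives:
  f_x = 1 - 2*x.
  f_y = 1.
f_y = 1 is a nonzero constant, so f_y never vanishes: no point (x, y) can satisfy f = f_x = f_y = 0. In particular no (x, y) ∈ {−4, ..., 4}² is singular; the curve is smooth.


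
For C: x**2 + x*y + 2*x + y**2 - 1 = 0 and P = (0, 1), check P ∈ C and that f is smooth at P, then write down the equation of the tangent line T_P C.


Tangent line at P: 3*x + 2*y - 2 = 0.

Step 1: f(0, 1) = 0, so P lies on C.
Step 2: partial derivatives
  f_x(x, y) = 2*x + y + 2, f_y(x, y) = x + 2*y.
  f_x(P) = 3, f_y(P) = 2 (gradient nonzero, so P is smooth).
Step 3: tangent line at P: 3·(x − 0) + 2·(y − 1) = 0.
Expanding: 3*x + 2*y - 2 = 0.


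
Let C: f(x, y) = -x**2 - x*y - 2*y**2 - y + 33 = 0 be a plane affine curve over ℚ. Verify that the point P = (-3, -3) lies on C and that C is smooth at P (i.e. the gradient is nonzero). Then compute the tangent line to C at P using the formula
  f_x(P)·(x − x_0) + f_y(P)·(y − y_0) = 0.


Tangent line at P: 9*x + 14*y + 69 = 0.

Step 1: f(-3, -3) = 0, so P lies on C.
Step 2: partial derivatives
  f_x(x, y) = -2*x - y, f_y(x, y) = -x - 4*y - 1.
  f_x(P) = 9, f_y(P) = 14 (gradient nonzero, so P is smooth).
Step 3: tangent line at P: 9·(x − -3) + 14·(y − -3) = 0.
Expanding: 9*x + 14*y + 69 = 0.


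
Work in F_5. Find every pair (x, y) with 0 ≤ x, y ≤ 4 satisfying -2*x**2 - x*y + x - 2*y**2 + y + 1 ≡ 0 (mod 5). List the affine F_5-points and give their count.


Affine F_5-points: {(0, 1), (0, 2), (1, 0), (2, 0), (2, 2)}; count = 5.

For each of the 25 pairs (x, y) ∈ F_5², evaluate f(x, y) mod 5. Record the zeros.
  x = 0: [0↦1, 1↦0, 2↦0, 3↦1, 4↦3]  zeros at y ∈ {1, 2}
  x = 1: [0↦0, 1↦3, 2↦2, 3↦2, 4↦3]  zeros at y ∈ {0}
  x = 2: [0↦0, 1↦2, 2↦0, 3↦4, 4↦4]  zeros at y ∈ {0, 2}
  x = 3: [0↦1, 1↦2, 2↦4, 3↦2, 4↦1]  zeros at y ∈ ∅
  x = 4: [0↦3, 1↦3, 2↦4, 3↦1, 4↦4]  zeros at y ∈ ∅
Collecting zeros: affine points = {(0, 1), (0, 2), (1, 0), (2, 0), (2, 2)}.
Total count |C(F_5)_aff| = 5.


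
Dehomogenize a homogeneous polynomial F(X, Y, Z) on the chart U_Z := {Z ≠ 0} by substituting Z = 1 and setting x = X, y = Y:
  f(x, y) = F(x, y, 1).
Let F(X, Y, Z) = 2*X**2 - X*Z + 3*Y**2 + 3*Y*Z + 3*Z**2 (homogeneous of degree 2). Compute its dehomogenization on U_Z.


f(x, y) = 2*x**2 - x + 3*y**2 + 3*y + 3

On U_Z we set Z = 1. Each monomial c·X^i·Y^j·Z^k in F becomes c·x^i·y^j·1^k = c·x^i·y^j.
Substituting Z = 1: F(X, Y, 1) = 2*x**2 - x + 3*y**2 + 3*y + 3.
Note: deg(f) ≤ deg(F) = 2; strict inequality happens when F is divisible by Z (lost terms).


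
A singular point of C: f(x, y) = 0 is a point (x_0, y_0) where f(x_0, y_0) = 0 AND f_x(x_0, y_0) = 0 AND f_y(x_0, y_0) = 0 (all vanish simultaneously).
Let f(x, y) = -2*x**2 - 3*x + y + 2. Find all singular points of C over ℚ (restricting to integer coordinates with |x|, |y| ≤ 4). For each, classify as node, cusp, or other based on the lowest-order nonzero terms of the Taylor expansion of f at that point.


No singular points in the scanned grid; C is smooth there.

Compute partial derivatives:
  f_x = -4*x - 3.
  f_y = 1.
f_y = 1 is a nonzero constant, so f_y never vanishes: no point (x, y) can satisfy f = f_x = f_y = 0. In particular no (x, y) ∈ {−4, ..., 4}² is singular; the curve is smooth.


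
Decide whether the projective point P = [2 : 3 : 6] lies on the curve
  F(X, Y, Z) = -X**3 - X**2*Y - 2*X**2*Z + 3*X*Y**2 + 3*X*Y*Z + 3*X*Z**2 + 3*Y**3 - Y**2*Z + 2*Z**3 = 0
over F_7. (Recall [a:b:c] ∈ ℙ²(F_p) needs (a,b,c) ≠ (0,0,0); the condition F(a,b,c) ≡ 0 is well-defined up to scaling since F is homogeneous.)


F(2,3,6) ≡ 6 (mod 7); P is NOT on the curve.

Evaluate F(2, 3, 6) term-by-term (mod 7).
  -X**3 ↦ -1·8·1·1 = -8
  -X**2*Y ↦ -1·4·3·1 = -12
  -2*X**2*Z ↦ -2·4·1·6 = -48
  3*X*Y**2 ↦ 3·2·9·1 = 54
  3*X*Y*Z ↦ 3·2·3·6 = 108
  3*X*Z**2 ↦ 3·2·1·36 = 216
  3*Y**3 ↦ 3·1·27·1 = 81
  -Y**2*Z ↦ -1·1·9·6 = -54
  2*Z**3 ↦ 2·1·1·216 = 432
Sum: F(2, 3, 6) = (-8) + (-12) + (-48) + (54) + (108) + (216) + (81) + (-54) + (432) = 769.
Reducing mod 7: 769 ≡ 6 (mod 7).
Since F(a, b, c) ≡ 6 ≠ 0 (mod 7), P does NOT lie on the curve.


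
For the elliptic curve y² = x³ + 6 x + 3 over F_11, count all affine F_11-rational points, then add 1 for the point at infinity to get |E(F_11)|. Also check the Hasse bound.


Affine points = {(0, 5), (0, 6), (2, 1), (2, 10), (3, 2), (3, 9), (4, 5), (4, 6), (5, 2), (5, 9), (7, 5), (7, 6), (9, 4), (9, 7)}; affine count = 14; |E(F_11)| = 15.

Discriminant check: Δ ∝ 4a³ + 27b² = 4·6³ + 27·3² = 4·216 + 27·9 ≡ 7 (mod 11). Nonzero ⇒ E is nonsingular.
For each x ∈ F_11, compute rhs = x³ + 6·x + 3 mod 11, then count y ∈ F_11 with y² ≡ rhs.
  x = 0: rhs = 3, matching y values: 5, 6 (2 points).
  x = 1: rhs = 10, matching y values: none (0 points).
  x = 2: rhs = 1, matching y values: 1, 10 (2 points).
  x = 3: rhs = 4, matching y values: 2, 9 (2 points).
  x = 4: rhs = 3, matching y values: 5, 6 (2 points).
  x = 5: rhs = 4, matching y values: 2, 9 (2 points).
  x = 6: rhs = 2, matching y values: none (0 points).
  x = 7: rhs = 3, matching y values: 5, 6 (2 points).
  x = 8: rhs = 2, matching y values: none (0 points).
  x = 9: rhs = 5, matching y values: 4, 7 (2 points).
  x = 10: rhs = 7, matching y values: none (0 points).
Total affine count: 14.
Full point count |E(F_11)| = 14 + 1 = 15.
Hasse bound: |15 − (11+1)| = |3| = 3 ≤ 2√11 ≈ 6.6332 ✓.


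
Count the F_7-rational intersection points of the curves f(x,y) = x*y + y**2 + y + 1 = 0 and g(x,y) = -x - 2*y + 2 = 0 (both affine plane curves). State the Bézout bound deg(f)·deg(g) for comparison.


Common zeros: ∅; count = 0; Bézout bound = 2.

deg(f) = 2, deg(g) = 1, so Bézout bound = 2.
Scan x ∈ F_7. For each x, list the y ∈ F_7 with f(x, y) ≡ 0 and those with g(x, y) ≡ 0 (mod 7); the common zeros in that column are the intersection.
  x = 0: f ≡ 0 at y ∈ {2, 4}; g ≡ 0 at y ∈ {1}; common: ∅.
  x = 1: f ≡ 0 at y ∈ {6}; g ≡ 0 at y ∈ {4}; common: ∅.
  x = 2: f ≡ 0 at y ∈ ∅; g ≡ 0 at y ∈ {0}; common: ∅.
  x = 3: f ≡ 0 at y ∈ ∅; g ≡ 0 at y ∈ {3}; common: ∅.
  x = 4: f ≡ 0 at y ∈ {1}; g ≡ 0 at y ∈ {6}; common: ∅.
  x = 5: f ≡ 0 at y ∈ {3, 5}; g ≡ 0 at y ∈ {2}; common: ∅.
  x = 6: f ≡ 0 at y ∈ ∅; g ≡ 0 at y ∈ {5}; common: ∅.
Collecting: common zeros = ∅, so the count is 0.
Comparison with the Bézout bound: 0 ≤ 2 = deg(f)·deg(g), as expected for curves with no common component (the affine F_7-count falls short of the bound because intersections may lie at infinity, over extension fields, or carry multiplicity).


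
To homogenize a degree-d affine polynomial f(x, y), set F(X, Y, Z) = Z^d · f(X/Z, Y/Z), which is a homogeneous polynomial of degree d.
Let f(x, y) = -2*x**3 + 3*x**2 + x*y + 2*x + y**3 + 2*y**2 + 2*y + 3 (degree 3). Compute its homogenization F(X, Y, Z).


F(X, Y, Z) = -2*X**3 + 3*X**2*Z + X*Y*Z + 2*X*Z**2 + Y**3 + 2*Y**2*Z + 2*Y*Z**2 + 3*Z**3

deg(f) = 3.
Substitute x = X/Z, y = Y/Z into f, then multiply by Z^3.
  monomial -2·x^3·y^0 ↦ -2·X^3·Y^0·Z^0.
  monomial 3·x^2·y^0 ↦ 3·X^2·Y^0·Z^1.
  monomial 1·x^1·y^1 ↦ 1·X^1·Y^1·Z^1.
  monomial 2·x^1·y^0 ↦ 2·X^1·Y^0·Z^2.
  monomial 1·x^0·y^3 ↦ 1·X^0·Y^3·Z^0.
  monomial 2·x^0·y^2 ↦ 2·X^0·Y^2·Z^1.
  monomial 2·x^0·y^1 ↦ 2·X^0·Y^1·Z^2.
  monomial 3·x^0·y^0 ↦ 3·X^0·Y^0·Z^3.
Collecting: F(X, Y, Z) = -2*X**3 + 3*X**2*Z + X*Y*Z + 2*X*Z**2 + Y**3 + 2*Y**2*Z + 2*Y*Z**2 + 3*Z**3.


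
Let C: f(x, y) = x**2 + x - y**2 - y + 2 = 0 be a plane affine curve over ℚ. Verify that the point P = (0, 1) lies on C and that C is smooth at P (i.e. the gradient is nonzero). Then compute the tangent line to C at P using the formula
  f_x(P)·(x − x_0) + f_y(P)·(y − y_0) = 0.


Tangent line at P: x - 3*y + 3 = 0.

Step 1: f(0, 1) = 0, so P lies on C.
Step 2: partial derivatives
  f_x(x, y) = 2*x + 1, f_y(x, y) = -2*y - 1.
  f_x(P) = 1, f_y(P) = -3 (gradient nonzero, so P is smooth).
Step 3: tangent line at P: 1·(x − 0) + -3·(y − 1) = 0.
Expanding: x - 3*y + 3 = 0.


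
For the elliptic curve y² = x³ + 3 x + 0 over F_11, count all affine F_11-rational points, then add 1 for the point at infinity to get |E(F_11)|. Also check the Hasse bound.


Affine points = {(0, 0), (1, 2), (1, 9), (2, 5), (2, 6), (3, 5), (3, 6), (6, 5), (6, 6), (7, 1), (7, 10)}; affine count = 11; |E(F_11)| = 12.

Discriminant check: Δ ∝ 4a³ + 27b² = 4·3³ + 27·0² = 4·27 + 27·0 ≡ 9 (mod 11). Nonzero ⇒ E is nonsingular.
For each x ∈ F_11, compute rhs = x³ + 3·x + 0 mod 11, then count y ∈ F_11 with y² ≡ rhs.
  x = 0: rhs = 0, matching y values: 0 (1 points).
  x = 1: rhs = 4, matching y values: 2, 9 (2 points).
  x = 2: rhs = 3, matching y values: 5, 6 (2 points).
  x = 3: rhs = 3, matching y values: 5, 6 (2 points).
  x = 4: rhs = 10, matching y values: none (0 points).
  x = 5: rhs = 8, matching y values: none (0 points).
  x = 6: rhs = 3, matching y values: 5, 6 (2 points).
  x = 7: rhs = 1, matching y values: 1, 10 (2 points).
  x = 8: rhs = 8, matching y values: none (0 points).
  x = 9: rhs = 8, matching y values: none (0 points).
  x = 10: rhs = 7, matching y values: none (0 points).
Total affine count: 11.
Full point count |E(F_11)| = 11 + 1 = 12.
Hasse bound: |12 − (11+1)| = |0| = 0 ≤ 2√11 ≈ 6.6332 ✓.


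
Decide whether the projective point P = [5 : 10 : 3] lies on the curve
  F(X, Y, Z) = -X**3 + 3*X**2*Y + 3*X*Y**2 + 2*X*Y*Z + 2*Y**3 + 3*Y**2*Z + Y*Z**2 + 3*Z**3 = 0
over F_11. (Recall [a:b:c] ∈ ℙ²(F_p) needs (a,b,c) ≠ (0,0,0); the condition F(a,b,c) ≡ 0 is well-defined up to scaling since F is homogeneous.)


F(5,10,3) ≡ 7 (mod 11); P is NOT on the curve.

Evaluate F(5, 10, 3) term-by-term (mod 11).
  -X**3 ↦ -1·125·1·1 = -125
  3*X**2*Y ↦ 3·25·10·1 = 750
  3*X*Y**2 ↦ 3·5·100·1 = 1500
  2*X*Y*Z ↦ 2·5·10·3 = 300
  2*Y**3 ↦ 2·1·1000·1 = 2000
  3*Y**2*Z ↦ 3·1·100·3 = 900
  Y*Z**2 ↦ 1·1·10·9 = 90
  3*Z**3 ↦ 3·1·1·27 = 81
Sum: F(5, 10, 3) = (-125) + (750) + (1500) + (300) + (2000) + (900) + (90) + (81) = 5496.
Reducing mod 11: 5496 ≡ 7 (mod 11).
Since F(a, b, c) ≡ 7 ≠ 0 (mod 11), P does NOT lie on the curve.


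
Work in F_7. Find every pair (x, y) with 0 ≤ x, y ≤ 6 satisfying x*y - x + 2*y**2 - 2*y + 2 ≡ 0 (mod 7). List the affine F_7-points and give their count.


Affine F_7-points: {(0, 3), (0, 5), (1, 2), (2, 0), (3, 4), (3, 6)}; count = 6.

For each of the 49 pairs (x, y) ∈ F_7², evaluate f(x, y) mod 7. Record the zeros.
  x = 0: [0↦2, 1↦2, 2↦6, 3↦0, 4↦5, 5↦0, 6↦6]  zeros at y ∈ {3, 5}
  x = 1: [0↦1, 1↦2, 2↦0, 3↦2, 4↦1, 5↦4, 6↦4]  zeros at y ∈ {2}
  x = 2: [0↦0, 1↦2, 2↦1, 3↦4, 4↦4, 5↦1, 6↦2]  zeros at y ∈ {0}
  x = 3: [0↦6, 1↦2, 2↦2, 3↦6, 4↦0, 5↦5, 6↦0]  zeros at y ∈ {4, 6}
  x = 4: [0↦5, 1↦2, 2↦3, 3↦1, 4↦3, 5↦2, 6↦5]  zeros at y ∈ ∅
  x = 5: [0↦4, 1↦2, 2↦4, 3↦3, 4↦6, 5↦6, 6↦3]  zeros at y ∈ ∅
  x = 6: [0↦3, 1↦2, 2↦5, 3↦5, 4↦2, 5↦3, 6↦1]  zeros at y ∈ ∅
Collecting zeros: affine points = {(0, 3), (0, 5), (1, 2), (2, 0), (3, 4), (3, 6)}.
Total count |C(F_7)_aff| = 6.


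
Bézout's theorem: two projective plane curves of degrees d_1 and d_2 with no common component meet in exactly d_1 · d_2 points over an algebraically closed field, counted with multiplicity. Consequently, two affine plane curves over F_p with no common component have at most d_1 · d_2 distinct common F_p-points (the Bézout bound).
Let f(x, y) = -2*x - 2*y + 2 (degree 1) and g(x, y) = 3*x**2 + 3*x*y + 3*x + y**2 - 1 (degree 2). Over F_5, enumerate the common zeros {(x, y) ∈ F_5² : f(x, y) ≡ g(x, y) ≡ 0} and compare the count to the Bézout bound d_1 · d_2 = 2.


Common zeros: {(0, 1), (1, 0)}; count = 2; Bézout bound = 2.

deg(f) = 1, deg(g) = 2, so Bézout bound = 2.
Scan x ∈ F_5. For each x, list the y ∈ F_5 with f(x, y) ≡ 0 and those with g(x, y) ≡ 0 (mod 5); the common zeros in that column are the intersection.
  x = 0: f ≡ 0 at y ∈ {1}; g ≡ 0 at y ∈ {1, 4}; common: {1}.
  x = 1: f ≡ 0 at y ∈ {0}; g ≡ 0 at y ∈ {0, 2}; common: {0}.
  x = 2: f ≡ 0 at y ∈ {4}; g ≡ 0 at y ∈ ∅; common: ∅.
  x = 3: f ≡ 0 at y ∈ {3}; g ≡ 0 at y ∈ {0, 1}; common: ∅.
  x = 4: f ≡ 0 at y ∈ {2}; g ≡ 0 at y ∈ ∅; common: ∅.
Collecting: common zeros = {(0, 1), (1, 0)}, so the count is 2.
Comparison with the Bézout bound: 2 ≤ 2 = deg(f)·deg(g), as expected for curves with no common component (the bound is attained).


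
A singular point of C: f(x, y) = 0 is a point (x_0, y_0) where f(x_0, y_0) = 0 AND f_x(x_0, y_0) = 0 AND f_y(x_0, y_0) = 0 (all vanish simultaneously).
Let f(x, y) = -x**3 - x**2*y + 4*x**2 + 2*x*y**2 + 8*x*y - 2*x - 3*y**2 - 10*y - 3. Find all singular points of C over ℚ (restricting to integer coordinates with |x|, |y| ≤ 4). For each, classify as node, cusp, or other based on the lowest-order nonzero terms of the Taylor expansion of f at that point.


Singular points: {(2, -1)}; classification: node.

Compute partial derivatives:
  f_x = -3*x**2 - 2*x*y + 8*x + 2*y**2 + 8*y - 2.
  f_y = -x**2 + 4*x*y + 8*x - 6*y - 10.
Scan x_0 ∈ {−4, ..., 4}. For each x_0, f_y(x_0, y) is a polynomial in y; find its integer roots y ∈ {−4, ..., 4}, then test f_x and f at those candidates.
  x = -4: f_y(-4, y) = -22*y - 58; no integer root y with |y| ≤ 4.
  x = -3: f_y(-3, y) = -18*y - 43; no integer root y with |y| ≤ 4.
  x = -2: f_y(-2, y) = -14*y - 30; no integer root y with |y| ≤ 4.
  x = -1: f_y(-1, y) = -10*y - 19; no integer root y with |y| ≤ 4.
  x = 0: f_y(0, y) = -6*y - 10; no integer root y with |y| ≤ 4.
  x = 1: f_y(1, y) = -2*y - 3; no integer root y with |y| ≤ 4.
  x = 2: f_y(2, y) = 2*y + 2; vanishes at y ∈ {-1}. (2, -1): f_x = 0, f = 0 — SINGULAR.
  x = 3: f_y(3, y) = 6*y + 5; no integer root y with |y| ≤ 4.
  x = 4: f_y(4, y) = 10*y + 6; no integer root y with |y| ≤ 4.
Only singular point on the grid: (2, -1).
Classify: substitute x = 2 + u, y = -1 + v and expand: f = -u**3 - u**2*v - u**2 + 2*u*v**2 + v**2.
No constant or linear terms (consistent with a singular point). Quadratic part: -u**2 + v**2. Cubic part: -u**3 - u**2*v + 2*u*v**2.
The quadratic part v**2 - u**2 = (v − u)(v + u) splits into two distinct linear factors, so there are two distinct tangent lines y − -1 = ±(x − 2) — this is a node (ordinary double point).
Classification: node.


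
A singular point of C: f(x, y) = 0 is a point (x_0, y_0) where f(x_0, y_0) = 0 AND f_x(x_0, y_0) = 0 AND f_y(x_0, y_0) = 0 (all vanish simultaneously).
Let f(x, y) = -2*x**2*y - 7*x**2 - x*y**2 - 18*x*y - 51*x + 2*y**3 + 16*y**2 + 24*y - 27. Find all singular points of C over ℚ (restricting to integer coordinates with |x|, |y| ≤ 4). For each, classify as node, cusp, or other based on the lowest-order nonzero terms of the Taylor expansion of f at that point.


Singular points: {(-3, -3)}; classification: node.

Compute partial derivatives:
  f_x = -4*x*y - 14*x - y**2 - 18*y - 51.
  f_y = -2*x**2 - 2*x*y - 18*x + 6*y**2 + 32*y + 24.
Scan x_0 ∈ {−4, ..., 4}. For each x_0, f_y(x_0, y) is a polynomial in y; find its integer roots y ∈ {−4, ..., 4}, then test f_x and f at those candidates.
  x = -4: f_y(-4, y) = 6*y**2 + 40*y + 64; vanishes at y ∈ {-4}. (-4, -4): f_x = -3 ≠ 0.
  x = -3: f_y(-3, y) = 6*y**2 + 38*y + 60; vanishes at y ∈ {-3}. (-3, -3): f_x = 0, f = 0 — SINGULAR.
  x = -2: f_y(-2, y) = 6*y**2 + 36*y + 52; no integer root y with |y| ≤ 4.
  x = -1: f_y(-1, y) = 6*y**2 + 34*y + 40; vanishes at y ∈ {-4}. (-1, -4): f_x = 3 ≠ 0.
  x = 0: f_y(0, y) = 6*y**2 + 32*y + 24; no integer root y with |y| ≤ 4.
  x = 1: f_y(1, y) = 6*y**2 + 30*y + 4; no integer root y with |y| ≤ 4.
  x = 2: f_y(2, y) = 6*y**2 + 28*y - 20; no integer root y with |y| ≤ 4.
  x = 3: f_y(3, y) = 6*y**2 + 26*y - 48; no integer root y with |y| ≤ 4.
  x = 4: f_y(4, y) = 6*y**2 + 24*y - 80; no integer root y with |y| ≤ 4.
Only singular point on the grid: (-3, -3).
Classify: substitute x = -3 + u, y = -3 + v and expand: f = -2*u**2*v - u**2 - u*v**2 + 2*v**3 + v**2.
No constant or linear terms (consistent with a singular point). Quadratic part: -u**2 + v**2. Cubic part: -2*u**2*v - u*v**2 + 2*v**3.
The quadratic part v**2 - u**2 = (v − u)(v + u) splits into two distinct linear factors, so there are two distinct tangent lines y − -3 = ±(x − -3) — this is a node (ordinary double point).
Classification: node.
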